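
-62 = -62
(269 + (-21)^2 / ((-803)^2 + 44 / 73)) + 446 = 1602660448 / 2241481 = 715.00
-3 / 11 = -0.27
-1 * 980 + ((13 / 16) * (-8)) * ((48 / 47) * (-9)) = -920.26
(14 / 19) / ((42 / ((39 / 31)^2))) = 507 / 18259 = 0.03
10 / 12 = 5 / 6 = 0.83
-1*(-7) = 7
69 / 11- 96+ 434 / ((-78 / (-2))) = -33719 / 429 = -78.60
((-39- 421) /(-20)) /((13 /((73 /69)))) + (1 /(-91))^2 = 46504 /24843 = 1.87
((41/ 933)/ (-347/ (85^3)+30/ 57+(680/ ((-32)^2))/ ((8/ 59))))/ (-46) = -244942528000/ 1390517221584387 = -0.00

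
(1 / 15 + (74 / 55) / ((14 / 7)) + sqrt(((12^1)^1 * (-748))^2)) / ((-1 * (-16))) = 740581 / 1320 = 561.05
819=819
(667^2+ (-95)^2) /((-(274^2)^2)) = -226957 /2818202888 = -0.00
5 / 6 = 0.83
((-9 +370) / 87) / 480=361 / 41760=0.01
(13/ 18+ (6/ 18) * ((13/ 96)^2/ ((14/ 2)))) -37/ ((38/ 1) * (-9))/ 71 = 189183629/ 261080064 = 0.72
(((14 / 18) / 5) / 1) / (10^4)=0.00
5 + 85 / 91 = 540 / 91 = 5.93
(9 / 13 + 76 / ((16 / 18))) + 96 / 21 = 16519 / 182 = 90.76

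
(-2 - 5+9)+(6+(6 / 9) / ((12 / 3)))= 49 / 6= 8.17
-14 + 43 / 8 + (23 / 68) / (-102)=-29923 / 3468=-8.63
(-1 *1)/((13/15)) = -15/13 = -1.15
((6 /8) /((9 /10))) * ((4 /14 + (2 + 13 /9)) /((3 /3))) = 1175 /378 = 3.11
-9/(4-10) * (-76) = -114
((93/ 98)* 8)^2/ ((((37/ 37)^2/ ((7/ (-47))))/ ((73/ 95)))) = -10102032/ 1531495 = -6.60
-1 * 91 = -91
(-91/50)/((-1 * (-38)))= -91/1900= -0.05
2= 2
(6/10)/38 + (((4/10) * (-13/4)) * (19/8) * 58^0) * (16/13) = -719/190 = -3.78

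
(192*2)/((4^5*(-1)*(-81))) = 1/216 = 0.00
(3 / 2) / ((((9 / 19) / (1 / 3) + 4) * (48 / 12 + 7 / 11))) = 209 / 3502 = 0.06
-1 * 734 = -734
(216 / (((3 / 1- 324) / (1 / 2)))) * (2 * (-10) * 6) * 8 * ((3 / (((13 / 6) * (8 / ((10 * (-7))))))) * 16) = -87091200 / 1391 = -62610.50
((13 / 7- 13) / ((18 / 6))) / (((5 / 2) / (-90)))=936 / 7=133.71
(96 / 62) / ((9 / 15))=80 / 31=2.58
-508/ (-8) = 127/ 2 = 63.50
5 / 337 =0.01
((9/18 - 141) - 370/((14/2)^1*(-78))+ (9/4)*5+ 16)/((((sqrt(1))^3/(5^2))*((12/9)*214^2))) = -3073225/66678976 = -0.05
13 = 13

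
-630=-630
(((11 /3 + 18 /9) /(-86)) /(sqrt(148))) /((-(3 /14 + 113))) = 0.00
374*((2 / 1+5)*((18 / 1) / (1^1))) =47124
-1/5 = -0.20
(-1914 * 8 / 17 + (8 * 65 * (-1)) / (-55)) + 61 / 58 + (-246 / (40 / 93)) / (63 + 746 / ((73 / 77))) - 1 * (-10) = -5927362484331 / 6728966860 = -880.87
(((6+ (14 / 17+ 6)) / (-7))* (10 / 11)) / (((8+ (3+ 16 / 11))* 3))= -2180 / 48909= -0.04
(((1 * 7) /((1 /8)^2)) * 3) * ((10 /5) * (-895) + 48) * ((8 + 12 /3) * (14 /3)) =-131109888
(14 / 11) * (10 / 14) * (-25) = -250 / 11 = -22.73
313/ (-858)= -313/ 858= -0.36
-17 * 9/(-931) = 153/931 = 0.16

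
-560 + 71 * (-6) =-986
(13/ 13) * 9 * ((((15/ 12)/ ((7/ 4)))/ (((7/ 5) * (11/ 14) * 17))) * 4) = 1800/ 1309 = 1.38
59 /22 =2.68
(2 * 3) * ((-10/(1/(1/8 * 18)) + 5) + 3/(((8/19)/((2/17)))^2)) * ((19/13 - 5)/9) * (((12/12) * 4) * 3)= 1836251/3757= 488.75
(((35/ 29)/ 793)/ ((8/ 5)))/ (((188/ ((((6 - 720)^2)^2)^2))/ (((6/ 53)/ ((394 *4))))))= 277035247258761867961050/ 11285248819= 24548439445335.18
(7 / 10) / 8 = 7 / 80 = 0.09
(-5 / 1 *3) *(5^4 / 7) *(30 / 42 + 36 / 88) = -1621875 / 1078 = -1504.52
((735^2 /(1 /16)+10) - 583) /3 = 2881009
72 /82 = 36 /41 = 0.88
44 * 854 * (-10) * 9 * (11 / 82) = -18600120 / 41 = -453661.46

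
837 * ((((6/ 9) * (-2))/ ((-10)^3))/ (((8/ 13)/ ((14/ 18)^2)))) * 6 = 6.58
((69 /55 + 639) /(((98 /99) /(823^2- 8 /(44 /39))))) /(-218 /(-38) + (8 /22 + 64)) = 3204580927311 /512785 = 6249365.58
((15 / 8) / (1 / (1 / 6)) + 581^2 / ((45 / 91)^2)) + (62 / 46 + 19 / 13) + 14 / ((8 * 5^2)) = 13372950116051 / 9687600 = 1380419.31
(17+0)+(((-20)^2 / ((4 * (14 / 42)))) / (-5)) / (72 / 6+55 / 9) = 2231 / 163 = 13.69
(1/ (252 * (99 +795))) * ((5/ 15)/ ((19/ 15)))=5/ 4280472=0.00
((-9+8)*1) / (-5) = 1 / 5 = 0.20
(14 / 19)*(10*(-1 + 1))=0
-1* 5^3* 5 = -625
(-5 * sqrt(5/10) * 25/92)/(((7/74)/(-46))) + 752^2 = 4625 * sqrt(2)/14 + 565504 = 565971.20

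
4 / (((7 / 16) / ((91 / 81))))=832 / 81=10.27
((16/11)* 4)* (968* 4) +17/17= 22529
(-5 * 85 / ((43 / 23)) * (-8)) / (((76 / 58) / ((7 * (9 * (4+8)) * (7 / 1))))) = 6000598800 / 817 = 7344674.17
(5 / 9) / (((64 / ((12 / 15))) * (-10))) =-1 / 1440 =-0.00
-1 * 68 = -68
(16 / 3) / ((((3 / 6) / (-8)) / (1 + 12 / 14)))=-3328 / 21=-158.48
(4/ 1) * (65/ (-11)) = -260/ 11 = -23.64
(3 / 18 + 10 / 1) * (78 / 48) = 793 / 48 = 16.52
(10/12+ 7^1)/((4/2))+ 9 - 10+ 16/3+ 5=53/4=13.25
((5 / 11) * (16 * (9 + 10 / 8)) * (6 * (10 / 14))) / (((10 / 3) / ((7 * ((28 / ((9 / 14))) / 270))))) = 32144 / 297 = 108.23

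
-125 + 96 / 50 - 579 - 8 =-710.08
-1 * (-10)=10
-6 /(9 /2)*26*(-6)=208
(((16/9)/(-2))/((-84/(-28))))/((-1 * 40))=1/135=0.01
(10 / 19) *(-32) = -320 / 19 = -16.84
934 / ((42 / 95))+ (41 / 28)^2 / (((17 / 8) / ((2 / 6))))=2112.96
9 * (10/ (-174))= -15/ 29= -0.52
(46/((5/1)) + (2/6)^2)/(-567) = -419/25515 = -0.02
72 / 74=36 / 37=0.97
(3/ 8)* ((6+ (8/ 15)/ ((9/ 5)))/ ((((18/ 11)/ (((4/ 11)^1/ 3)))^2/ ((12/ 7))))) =340/ 15309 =0.02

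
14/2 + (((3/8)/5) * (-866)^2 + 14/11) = 6188047/110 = 56254.97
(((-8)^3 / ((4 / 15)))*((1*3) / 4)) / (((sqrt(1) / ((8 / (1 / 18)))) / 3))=-622080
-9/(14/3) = -1.93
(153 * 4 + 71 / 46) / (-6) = -28223 / 276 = -102.26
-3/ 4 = -0.75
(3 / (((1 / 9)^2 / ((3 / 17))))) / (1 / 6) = 257.29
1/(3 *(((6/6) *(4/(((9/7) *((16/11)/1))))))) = 12/77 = 0.16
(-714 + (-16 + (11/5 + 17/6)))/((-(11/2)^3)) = 86996/19965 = 4.36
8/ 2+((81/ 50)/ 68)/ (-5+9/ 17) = 60719/ 15200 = 3.99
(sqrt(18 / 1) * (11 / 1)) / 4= 33 * sqrt(2) / 4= 11.67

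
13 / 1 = 13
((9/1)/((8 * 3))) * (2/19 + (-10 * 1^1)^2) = 2853/76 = 37.54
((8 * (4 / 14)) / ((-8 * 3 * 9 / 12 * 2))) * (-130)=520 / 63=8.25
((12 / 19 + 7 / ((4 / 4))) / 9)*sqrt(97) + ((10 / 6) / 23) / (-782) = -5 / 53958 + 145*sqrt(97) / 171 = 8.35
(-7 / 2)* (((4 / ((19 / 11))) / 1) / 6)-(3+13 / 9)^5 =-1947115591 / 1121931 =-1735.50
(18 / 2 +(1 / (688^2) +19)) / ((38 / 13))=172297229 / 17987072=9.58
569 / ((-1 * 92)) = -6.18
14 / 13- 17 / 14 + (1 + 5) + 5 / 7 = 6.58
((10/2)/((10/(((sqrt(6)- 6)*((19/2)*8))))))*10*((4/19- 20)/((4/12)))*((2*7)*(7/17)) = 13265280/17- 2210880*sqrt(6)/17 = 461750.12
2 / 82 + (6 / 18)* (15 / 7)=212 / 287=0.74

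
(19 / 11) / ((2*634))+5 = 69759 / 13948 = 5.00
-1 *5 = -5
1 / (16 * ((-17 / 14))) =-7 / 136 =-0.05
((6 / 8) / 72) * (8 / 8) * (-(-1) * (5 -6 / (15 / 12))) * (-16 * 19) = -19 / 30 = -0.63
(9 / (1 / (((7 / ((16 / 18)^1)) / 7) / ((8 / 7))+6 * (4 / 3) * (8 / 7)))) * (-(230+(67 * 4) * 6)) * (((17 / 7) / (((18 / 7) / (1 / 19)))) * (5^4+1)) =-22185925463 / 4256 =-5212858.43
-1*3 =-3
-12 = -12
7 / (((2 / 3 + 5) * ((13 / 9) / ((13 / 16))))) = 189 / 272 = 0.69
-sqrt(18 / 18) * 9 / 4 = -9 / 4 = -2.25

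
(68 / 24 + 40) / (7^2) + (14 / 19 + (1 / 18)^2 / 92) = 44707963 / 27751248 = 1.61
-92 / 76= -23 / 19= -1.21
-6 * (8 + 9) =-102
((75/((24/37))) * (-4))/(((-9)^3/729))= 925/2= 462.50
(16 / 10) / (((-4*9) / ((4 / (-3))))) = 8 / 135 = 0.06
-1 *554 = -554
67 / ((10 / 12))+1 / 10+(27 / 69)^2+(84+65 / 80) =1400501 / 8464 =165.47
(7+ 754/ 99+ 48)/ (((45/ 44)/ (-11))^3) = -63894729536/ 820125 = -77908.53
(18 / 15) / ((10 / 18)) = 54 / 25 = 2.16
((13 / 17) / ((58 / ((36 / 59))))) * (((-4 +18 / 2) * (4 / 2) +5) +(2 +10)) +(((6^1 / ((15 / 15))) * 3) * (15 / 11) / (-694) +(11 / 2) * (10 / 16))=6429404321 / 1776401264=3.62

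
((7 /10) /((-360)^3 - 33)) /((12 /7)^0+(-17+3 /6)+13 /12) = 14 /13452489515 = 0.00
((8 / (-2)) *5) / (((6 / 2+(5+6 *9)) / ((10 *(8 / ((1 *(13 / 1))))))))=-800 / 403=-1.99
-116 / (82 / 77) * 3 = -13398 / 41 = -326.78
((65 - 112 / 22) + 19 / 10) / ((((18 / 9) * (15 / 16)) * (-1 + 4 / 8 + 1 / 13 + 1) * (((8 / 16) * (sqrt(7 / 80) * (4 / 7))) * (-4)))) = -353548 * sqrt(35) / 12375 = -169.02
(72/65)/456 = 3/1235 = 0.00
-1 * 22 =-22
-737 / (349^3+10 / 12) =-4422 / 255051299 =-0.00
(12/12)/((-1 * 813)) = -1/813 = -0.00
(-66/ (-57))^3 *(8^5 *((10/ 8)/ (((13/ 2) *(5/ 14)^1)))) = 2442395648/ 89167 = 27391.25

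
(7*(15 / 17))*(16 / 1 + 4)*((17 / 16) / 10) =105 / 8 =13.12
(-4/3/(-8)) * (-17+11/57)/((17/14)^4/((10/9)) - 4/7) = -384160/189981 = -2.02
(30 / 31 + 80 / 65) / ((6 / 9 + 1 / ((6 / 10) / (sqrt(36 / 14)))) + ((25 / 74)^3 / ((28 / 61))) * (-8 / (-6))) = -49959342486755184 / 190757273013354437 + 45828389343219840 * sqrt(14) / 190757273013354437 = 0.64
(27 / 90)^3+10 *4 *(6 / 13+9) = 4920351 / 13000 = 378.49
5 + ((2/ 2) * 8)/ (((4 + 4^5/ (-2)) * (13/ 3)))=8249/ 1651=5.00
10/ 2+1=6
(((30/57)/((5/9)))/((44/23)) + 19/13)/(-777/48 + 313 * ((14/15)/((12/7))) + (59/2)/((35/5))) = 26795160/2169597859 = 0.01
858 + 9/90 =8581/10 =858.10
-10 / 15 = -0.67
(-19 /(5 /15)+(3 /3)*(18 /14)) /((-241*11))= 390 /18557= 0.02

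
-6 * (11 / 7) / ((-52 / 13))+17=271 / 14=19.36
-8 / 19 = -0.42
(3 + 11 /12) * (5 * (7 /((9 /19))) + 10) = 35485 /108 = 328.56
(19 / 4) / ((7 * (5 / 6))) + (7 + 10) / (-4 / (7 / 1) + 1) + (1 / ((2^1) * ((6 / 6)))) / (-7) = 4243 / 105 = 40.41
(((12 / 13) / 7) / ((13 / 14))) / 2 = 12 / 169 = 0.07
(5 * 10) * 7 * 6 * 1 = 2100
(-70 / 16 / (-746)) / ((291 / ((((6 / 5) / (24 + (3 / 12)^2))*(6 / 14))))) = 6 / 13929685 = 0.00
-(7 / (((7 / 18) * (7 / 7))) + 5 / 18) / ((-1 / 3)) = 329 / 6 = 54.83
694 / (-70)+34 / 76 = -12591 / 1330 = -9.47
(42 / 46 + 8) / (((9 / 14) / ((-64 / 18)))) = -91840 / 1863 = -49.30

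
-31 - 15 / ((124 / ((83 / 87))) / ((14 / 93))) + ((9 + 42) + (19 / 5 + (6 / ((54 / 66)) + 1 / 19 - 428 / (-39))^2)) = 18407903092219 / 51007794630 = 360.88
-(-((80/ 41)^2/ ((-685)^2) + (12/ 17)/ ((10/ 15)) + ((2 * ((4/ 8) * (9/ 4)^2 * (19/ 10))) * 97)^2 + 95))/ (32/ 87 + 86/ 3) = 346676493535313492853/ 11561383996057600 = 29985.73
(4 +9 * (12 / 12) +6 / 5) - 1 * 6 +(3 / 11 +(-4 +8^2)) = 3766 / 55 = 68.47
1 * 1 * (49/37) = 49/37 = 1.32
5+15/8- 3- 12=-8.12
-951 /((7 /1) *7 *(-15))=1.29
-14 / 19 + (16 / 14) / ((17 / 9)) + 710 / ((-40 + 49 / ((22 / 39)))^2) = 0.19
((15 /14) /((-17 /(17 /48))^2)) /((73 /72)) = 15 /32704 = 0.00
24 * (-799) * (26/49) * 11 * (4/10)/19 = -10968672/4655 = -2356.32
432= 432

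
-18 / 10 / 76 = -9 / 380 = -0.02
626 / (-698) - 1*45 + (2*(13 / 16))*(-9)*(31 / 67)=-9851471 / 187064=-52.66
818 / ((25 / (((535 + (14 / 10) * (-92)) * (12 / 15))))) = 10632.69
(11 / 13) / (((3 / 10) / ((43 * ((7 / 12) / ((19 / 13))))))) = 48.41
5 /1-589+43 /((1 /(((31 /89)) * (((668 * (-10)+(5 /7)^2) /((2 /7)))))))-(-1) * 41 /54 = -5899647865 /16821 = -350731.10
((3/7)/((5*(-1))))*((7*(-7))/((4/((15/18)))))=0.88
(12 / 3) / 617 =4 / 617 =0.01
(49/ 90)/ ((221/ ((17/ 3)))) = 49/ 3510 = 0.01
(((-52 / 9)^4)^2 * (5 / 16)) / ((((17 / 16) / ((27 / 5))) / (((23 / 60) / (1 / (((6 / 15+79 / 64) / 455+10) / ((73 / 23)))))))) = 12377030195650774784 / 5193706462875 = 2383082.35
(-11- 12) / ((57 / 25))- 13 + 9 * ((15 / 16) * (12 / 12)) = -13361 / 912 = -14.65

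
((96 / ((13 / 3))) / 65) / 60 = 0.01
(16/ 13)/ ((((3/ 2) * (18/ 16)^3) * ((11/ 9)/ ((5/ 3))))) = 81920/ 104247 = 0.79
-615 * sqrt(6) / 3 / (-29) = 205 * sqrt(6) / 29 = 17.32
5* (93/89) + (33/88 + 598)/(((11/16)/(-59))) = -50267959/979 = -51346.23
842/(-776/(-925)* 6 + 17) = 778850/20381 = 38.21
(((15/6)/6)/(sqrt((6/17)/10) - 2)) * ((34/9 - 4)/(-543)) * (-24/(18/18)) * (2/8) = 0.00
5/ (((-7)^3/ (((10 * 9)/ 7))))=-450/ 2401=-0.19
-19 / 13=-1.46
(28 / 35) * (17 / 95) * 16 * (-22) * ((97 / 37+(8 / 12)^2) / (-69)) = 24438656 / 10914075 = 2.24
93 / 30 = 31 / 10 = 3.10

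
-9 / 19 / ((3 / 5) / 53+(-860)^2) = -2385 / 3723886057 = -0.00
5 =5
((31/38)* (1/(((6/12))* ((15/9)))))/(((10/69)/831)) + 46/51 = 272002577/48450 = 5614.09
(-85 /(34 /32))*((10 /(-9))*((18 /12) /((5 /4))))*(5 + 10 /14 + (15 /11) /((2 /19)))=460000 /231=1991.34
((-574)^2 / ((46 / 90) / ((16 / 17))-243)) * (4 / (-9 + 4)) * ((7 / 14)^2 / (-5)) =-47444544 / 872845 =-54.36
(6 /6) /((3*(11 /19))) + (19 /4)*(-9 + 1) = -1235 /33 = -37.42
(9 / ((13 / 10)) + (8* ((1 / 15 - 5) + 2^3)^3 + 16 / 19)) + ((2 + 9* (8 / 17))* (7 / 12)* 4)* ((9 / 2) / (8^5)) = 110748777741041 / 464375808000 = 238.49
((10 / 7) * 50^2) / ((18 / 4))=50000 / 63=793.65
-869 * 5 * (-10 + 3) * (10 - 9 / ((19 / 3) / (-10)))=13990900 / 19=736363.16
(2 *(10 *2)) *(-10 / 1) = -400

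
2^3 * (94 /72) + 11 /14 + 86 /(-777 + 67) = 496907 /44730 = 11.11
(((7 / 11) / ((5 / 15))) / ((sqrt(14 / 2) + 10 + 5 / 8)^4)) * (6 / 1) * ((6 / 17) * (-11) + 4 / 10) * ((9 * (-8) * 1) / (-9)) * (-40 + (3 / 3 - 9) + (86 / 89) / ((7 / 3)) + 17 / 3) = 109157175057832214528 / 58510027921224517605 - 373172119904714752 * sqrt(7) / 688353269661464913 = 0.43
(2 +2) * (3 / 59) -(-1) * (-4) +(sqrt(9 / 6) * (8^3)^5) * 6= 258551275613578.38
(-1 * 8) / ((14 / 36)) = -144 / 7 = -20.57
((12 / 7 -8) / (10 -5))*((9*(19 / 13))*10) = -15048 / 91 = -165.36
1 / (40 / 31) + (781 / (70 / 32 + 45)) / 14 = 82751 / 42280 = 1.96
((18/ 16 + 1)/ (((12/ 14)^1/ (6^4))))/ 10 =3213/ 10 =321.30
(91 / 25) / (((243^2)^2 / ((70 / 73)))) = 1274 / 1272676306365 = 0.00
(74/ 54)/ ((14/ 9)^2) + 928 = 181999/ 196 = 928.57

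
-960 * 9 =-8640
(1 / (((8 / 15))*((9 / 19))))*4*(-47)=-4465 / 6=-744.17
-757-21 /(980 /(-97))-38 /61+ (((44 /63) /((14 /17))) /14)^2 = -8783972338903 /11626074180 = -755.54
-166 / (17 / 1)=-166 / 17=-9.76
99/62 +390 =24279/62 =391.60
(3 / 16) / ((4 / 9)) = 27 / 64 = 0.42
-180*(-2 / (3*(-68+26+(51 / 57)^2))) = -43320 / 14873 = -2.91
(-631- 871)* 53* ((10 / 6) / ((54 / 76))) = -15125140 / 81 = -186730.12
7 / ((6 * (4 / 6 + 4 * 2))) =7 / 52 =0.13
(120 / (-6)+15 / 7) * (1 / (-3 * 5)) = 25 / 21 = 1.19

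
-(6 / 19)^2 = -0.10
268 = 268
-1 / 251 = -0.00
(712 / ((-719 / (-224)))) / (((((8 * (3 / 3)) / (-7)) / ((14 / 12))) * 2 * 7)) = -16.17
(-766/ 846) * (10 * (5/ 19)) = -19150/ 8037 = -2.38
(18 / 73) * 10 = 180 / 73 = 2.47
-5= -5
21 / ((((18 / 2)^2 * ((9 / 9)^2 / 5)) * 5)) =7 / 27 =0.26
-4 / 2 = -2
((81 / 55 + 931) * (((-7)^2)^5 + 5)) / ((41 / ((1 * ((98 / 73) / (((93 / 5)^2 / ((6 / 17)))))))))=4732428453037040 / 537863051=8798575.11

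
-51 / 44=-1.16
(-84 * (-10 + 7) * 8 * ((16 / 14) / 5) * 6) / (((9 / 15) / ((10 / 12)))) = 3840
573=573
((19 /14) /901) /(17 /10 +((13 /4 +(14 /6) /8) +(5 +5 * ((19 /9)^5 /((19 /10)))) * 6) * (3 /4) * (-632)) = -1246590 /272887787604607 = -0.00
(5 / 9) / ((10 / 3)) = 1 / 6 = 0.17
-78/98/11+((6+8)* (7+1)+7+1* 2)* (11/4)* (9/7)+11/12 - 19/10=3450401/8085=426.77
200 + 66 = 266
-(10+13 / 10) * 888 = -50172 / 5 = -10034.40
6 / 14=3 / 7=0.43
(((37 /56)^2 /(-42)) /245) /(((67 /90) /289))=-1186923 /72068416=-0.02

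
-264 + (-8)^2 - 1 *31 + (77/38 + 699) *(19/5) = 24329/10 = 2432.90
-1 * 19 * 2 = -38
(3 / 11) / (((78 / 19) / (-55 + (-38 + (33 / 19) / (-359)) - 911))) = -6848317 / 102674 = -66.70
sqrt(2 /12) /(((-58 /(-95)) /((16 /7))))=1.53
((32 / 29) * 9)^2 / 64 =1296 / 841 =1.54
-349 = -349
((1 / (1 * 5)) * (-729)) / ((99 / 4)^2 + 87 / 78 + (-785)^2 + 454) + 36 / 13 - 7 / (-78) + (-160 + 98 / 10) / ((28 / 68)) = -6040899695309 / 16691594010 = -361.91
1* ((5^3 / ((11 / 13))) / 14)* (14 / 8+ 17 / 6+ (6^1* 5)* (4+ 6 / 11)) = 30233125 / 20328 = 1487.27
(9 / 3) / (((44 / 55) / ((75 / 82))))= 1125 / 328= 3.43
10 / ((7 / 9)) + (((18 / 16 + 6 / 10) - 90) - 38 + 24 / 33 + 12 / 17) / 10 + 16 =8572881 / 523600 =16.37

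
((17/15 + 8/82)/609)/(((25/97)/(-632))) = -46407128/9363375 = -4.96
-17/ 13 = -1.31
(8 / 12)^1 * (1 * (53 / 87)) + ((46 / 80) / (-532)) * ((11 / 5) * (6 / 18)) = 11256389 / 27770400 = 0.41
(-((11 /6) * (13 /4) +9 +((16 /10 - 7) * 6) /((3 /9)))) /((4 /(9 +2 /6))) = 69083 /360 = 191.90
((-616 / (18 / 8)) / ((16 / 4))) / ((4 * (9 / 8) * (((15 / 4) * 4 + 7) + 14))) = -308 / 729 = -0.42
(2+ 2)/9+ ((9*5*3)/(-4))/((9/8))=-29.56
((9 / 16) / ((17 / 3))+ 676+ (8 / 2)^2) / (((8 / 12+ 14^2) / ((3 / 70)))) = 242037 / 1604800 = 0.15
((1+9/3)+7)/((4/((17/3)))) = 187/12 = 15.58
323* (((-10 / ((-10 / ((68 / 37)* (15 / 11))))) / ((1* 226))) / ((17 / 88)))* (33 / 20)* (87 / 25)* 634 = 67497.24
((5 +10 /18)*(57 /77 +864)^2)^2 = 17258287736393.89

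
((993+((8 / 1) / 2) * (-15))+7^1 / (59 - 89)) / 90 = 27983 / 2700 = 10.36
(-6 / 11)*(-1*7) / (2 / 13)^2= 3549 / 22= 161.32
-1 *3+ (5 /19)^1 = -52 /19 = -2.74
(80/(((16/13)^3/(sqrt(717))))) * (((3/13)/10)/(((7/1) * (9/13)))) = 2197 * sqrt(717)/10752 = 5.47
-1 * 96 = -96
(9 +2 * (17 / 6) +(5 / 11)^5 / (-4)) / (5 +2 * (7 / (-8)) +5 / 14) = 198349207 / 48798453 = 4.06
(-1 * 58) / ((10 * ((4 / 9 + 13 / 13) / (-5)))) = 261 / 13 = 20.08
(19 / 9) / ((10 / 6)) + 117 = 1774 / 15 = 118.27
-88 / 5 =-17.60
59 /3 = 19.67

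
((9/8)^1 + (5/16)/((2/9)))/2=81/64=1.27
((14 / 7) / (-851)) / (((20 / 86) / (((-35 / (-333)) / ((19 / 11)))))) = -3311 / 5384277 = -0.00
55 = 55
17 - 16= 1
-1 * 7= -7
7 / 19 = 0.37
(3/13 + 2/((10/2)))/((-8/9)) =-369/520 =-0.71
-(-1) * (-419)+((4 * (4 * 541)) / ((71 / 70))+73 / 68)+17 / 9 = 352745375 / 43452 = 8118.05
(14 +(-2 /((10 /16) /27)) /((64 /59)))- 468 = -10673 /20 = -533.65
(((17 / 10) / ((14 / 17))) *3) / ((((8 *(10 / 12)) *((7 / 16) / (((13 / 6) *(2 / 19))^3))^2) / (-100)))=-89276659264 / 1307075711823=-0.07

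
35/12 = 2.92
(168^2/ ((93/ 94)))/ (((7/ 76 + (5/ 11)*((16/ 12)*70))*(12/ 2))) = 52808448/ 472223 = 111.83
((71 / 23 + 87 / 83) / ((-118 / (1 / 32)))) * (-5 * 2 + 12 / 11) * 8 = 193403 / 2477882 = 0.08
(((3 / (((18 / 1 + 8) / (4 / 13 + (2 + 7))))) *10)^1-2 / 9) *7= 111979 / 1521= 73.62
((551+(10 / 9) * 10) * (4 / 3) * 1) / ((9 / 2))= 40472 / 243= 166.55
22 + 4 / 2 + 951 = 975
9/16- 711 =-11367/16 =-710.44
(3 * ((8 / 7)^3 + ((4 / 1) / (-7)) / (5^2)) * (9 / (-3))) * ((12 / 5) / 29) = -1361232 / 1243375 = -1.09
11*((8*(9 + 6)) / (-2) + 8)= -572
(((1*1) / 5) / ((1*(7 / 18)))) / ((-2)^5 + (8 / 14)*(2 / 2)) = -9 / 550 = -0.02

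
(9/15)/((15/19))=0.76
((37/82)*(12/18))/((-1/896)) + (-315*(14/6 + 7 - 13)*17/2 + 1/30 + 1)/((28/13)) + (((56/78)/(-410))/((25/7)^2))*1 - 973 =231980253521/69956250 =3316.08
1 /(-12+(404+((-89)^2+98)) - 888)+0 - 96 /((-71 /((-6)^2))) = 25999559 /534133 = 48.68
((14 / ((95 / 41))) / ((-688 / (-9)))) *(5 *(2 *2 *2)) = 2583 / 817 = 3.16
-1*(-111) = 111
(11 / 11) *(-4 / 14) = -2 / 7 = -0.29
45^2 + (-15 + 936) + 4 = 2950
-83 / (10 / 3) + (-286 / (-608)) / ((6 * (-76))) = -17259403 / 693120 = -24.90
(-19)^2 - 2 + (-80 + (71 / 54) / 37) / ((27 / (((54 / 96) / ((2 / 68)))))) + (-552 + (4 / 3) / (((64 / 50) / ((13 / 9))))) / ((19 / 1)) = 249077851 / 911088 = 273.39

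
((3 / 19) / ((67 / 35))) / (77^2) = 15 / 1078231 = 0.00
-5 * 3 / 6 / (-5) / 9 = 1 / 18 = 0.06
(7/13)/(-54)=-7/702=-0.01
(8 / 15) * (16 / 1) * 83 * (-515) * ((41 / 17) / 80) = -2804072 / 255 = -10996.36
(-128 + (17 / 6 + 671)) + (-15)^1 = 3185 / 6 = 530.83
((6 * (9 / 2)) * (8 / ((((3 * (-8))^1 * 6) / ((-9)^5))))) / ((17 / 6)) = 531441 / 17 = 31261.24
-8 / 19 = -0.42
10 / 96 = 5 / 48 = 0.10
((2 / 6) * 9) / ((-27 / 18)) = -2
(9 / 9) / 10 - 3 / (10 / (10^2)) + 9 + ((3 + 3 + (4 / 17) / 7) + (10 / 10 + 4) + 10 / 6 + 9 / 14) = -1927 / 255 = -7.56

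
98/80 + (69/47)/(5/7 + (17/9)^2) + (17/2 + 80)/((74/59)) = 72.13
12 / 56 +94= 1319 / 14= 94.21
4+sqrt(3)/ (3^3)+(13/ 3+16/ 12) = sqrt(3)/ 27+29/ 3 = 9.73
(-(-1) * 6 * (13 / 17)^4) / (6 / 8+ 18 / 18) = 685464 / 584647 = 1.17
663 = 663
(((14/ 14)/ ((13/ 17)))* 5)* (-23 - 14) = -3145/ 13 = -241.92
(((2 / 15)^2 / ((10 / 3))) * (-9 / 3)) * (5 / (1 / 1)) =-2 / 25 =-0.08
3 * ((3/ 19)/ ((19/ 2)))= 18/ 361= 0.05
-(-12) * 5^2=300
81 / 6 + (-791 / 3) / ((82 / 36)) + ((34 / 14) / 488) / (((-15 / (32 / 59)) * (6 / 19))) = -102.26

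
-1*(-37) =37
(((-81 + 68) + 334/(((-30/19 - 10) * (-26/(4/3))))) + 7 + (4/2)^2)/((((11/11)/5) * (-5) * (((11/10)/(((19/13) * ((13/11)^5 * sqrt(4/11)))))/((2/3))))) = 373015448 * sqrt(11)/1929229929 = 0.64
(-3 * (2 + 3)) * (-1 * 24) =360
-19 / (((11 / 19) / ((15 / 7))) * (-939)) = 1805 / 24101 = 0.07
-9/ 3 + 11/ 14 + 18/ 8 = 1/ 28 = 0.04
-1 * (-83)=83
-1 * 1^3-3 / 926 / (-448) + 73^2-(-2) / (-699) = 1545005963057 / 289978752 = 5328.00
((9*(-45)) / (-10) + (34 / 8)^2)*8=937 / 2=468.50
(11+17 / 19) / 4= 2.97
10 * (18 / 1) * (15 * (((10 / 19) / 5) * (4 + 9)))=3694.74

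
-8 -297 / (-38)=-7 / 38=-0.18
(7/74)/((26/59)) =413/1924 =0.21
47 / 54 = 0.87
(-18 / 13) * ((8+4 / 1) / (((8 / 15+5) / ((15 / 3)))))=-16200 / 1079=-15.01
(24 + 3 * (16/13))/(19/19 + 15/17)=765/52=14.71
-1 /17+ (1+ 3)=67 /17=3.94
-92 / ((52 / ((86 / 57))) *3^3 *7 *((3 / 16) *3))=-31648 / 1260441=-0.03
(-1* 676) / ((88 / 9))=-1521 / 22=-69.14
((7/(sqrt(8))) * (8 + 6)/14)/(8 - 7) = 2.47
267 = 267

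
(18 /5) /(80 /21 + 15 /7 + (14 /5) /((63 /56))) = 1134 /2659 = 0.43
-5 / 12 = -0.42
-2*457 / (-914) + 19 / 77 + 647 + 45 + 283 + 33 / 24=602215 / 616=977.62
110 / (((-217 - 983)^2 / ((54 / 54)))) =11 / 144000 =0.00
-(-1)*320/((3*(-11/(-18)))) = 1920/11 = 174.55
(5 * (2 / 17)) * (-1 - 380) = -3810 / 17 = -224.12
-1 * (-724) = 724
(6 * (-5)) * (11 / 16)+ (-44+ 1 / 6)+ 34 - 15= -1091 / 24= -45.46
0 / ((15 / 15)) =0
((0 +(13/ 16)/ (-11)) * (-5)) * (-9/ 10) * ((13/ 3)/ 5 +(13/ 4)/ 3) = -4563/ 7040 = -0.65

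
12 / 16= 3 / 4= 0.75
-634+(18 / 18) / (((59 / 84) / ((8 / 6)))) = -37294 / 59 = -632.10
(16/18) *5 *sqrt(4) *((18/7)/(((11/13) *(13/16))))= 2560/77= 33.25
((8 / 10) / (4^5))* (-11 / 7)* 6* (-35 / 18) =11 / 768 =0.01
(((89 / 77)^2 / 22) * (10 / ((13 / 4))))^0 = 1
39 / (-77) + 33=2502 / 77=32.49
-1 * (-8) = 8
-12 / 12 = -1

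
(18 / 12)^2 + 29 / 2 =67 / 4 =16.75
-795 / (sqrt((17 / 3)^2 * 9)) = -795 / 17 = -46.76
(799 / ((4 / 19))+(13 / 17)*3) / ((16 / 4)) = 258233 / 272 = 949.39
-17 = -17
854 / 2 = 427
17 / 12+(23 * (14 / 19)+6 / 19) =4259 / 228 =18.68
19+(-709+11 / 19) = -13099 / 19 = -689.42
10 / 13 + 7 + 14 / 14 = 114 / 13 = 8.77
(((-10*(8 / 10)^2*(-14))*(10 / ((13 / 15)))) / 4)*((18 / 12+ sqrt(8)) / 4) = 279.68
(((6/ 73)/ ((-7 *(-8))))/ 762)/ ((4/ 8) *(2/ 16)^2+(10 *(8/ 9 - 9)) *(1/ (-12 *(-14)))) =-432/ 106533061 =-0.00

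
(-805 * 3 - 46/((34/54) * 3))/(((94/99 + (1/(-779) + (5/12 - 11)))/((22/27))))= 10423537256/50528777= 206.29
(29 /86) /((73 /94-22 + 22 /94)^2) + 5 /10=0.50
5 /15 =1 /3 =0.33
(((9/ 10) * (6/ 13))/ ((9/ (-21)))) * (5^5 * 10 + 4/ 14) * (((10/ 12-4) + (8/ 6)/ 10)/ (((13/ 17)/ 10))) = 78094464/ 65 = 1201453.29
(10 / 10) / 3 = 1 / 3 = 0.33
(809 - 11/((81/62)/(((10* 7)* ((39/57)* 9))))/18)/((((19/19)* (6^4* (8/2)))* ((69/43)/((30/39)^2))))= 1004846575/23258377584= 0.04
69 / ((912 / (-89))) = -2047 / 304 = -6.73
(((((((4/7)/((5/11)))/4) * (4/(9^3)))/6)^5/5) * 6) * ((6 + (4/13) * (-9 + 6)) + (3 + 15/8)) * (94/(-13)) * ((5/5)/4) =-696384524/16447772009598620922196875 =-0.00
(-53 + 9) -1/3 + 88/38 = -2395/57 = -42.02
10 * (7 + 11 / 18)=76.11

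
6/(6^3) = 1/36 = 0.03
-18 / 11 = -1.64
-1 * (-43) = 43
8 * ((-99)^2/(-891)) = -88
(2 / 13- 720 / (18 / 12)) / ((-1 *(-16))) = -3119 / 104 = -29.99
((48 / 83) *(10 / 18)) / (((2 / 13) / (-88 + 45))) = -22360 / 249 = -89.80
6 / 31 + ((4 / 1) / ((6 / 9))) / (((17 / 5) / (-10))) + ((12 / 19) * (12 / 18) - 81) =-981599 / 10013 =-98.03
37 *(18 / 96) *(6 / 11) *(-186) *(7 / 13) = -378.99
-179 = -179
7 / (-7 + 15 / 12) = -28 / 23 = -1.22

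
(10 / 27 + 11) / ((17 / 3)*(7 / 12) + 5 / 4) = 307 / 123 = 2.50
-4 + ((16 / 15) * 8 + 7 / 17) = 1261 / 255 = 4.95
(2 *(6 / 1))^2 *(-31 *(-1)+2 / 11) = 49392 / 11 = 4490.18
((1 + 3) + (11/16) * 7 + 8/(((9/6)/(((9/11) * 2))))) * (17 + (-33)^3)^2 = 248936914800/11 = 22630628618.18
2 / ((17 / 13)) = 26 / 17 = 1.53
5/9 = 0.56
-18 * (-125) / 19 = 2250 / 19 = 118.42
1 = 1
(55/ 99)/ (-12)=-5/ 108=-0.05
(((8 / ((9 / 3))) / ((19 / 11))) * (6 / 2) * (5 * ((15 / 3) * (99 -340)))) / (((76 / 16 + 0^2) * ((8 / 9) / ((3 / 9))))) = -795300 / 361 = -2203.05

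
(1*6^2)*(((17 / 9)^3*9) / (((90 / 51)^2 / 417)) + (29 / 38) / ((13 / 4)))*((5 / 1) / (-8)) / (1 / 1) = -48749359781 / 266760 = -182746.14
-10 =-10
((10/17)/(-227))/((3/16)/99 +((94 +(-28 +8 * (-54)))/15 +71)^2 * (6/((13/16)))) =-1716000/10619200664863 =-0.00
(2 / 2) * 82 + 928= 1010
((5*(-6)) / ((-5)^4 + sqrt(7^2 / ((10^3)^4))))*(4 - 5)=30000000 / 625000007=0.05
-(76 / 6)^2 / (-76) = 2.11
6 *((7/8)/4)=21/16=1.31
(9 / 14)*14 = 9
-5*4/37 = -20/37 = -0.54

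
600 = 600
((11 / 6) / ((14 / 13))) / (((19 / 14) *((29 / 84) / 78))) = 156156 / 551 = 283.40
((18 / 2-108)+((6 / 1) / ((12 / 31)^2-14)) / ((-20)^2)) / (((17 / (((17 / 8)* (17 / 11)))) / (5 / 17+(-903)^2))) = -166054211428587 / 10648000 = -15594873.35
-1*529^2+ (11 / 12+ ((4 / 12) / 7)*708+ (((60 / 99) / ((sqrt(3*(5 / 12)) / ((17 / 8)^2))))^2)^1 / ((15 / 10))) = -204761616085 / 731808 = -279802.37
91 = 91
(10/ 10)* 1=1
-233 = -233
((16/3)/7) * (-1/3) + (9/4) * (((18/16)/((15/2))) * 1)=421/5040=0.08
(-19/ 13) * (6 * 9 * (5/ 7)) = -5130/ 91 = -56.37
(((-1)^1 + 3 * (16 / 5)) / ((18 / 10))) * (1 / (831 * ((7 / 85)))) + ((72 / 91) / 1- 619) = -420698588 / 680589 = -618.14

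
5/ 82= 0.06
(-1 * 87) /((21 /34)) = -986 /7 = -140.86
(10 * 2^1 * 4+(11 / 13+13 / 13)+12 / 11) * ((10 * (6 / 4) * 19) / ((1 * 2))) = 1690050 / 143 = 11818.53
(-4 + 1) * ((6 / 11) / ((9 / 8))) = -16 / 11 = -1.45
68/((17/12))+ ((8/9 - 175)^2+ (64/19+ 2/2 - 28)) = 46691794/1539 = 30339.05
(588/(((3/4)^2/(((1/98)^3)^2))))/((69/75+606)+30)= 25/13493560169481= 0.00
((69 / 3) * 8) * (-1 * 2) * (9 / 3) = -1104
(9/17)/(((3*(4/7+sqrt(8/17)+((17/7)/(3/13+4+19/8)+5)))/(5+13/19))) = 44501351076/259965797771 -14985959688*sqrt(34)/4419418562107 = 0.15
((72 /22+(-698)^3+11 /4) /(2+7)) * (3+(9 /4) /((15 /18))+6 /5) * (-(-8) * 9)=-1032447619827 /55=-18771774905.95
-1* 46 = -46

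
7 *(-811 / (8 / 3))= -17031 / 8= -2128.88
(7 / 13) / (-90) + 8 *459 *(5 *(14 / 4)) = 75184193 / 1170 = 64259.99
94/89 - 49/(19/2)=-6936/1691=-4.10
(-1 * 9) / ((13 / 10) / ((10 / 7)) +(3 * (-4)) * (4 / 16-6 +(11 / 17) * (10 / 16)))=-0.14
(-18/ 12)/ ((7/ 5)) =-15/ 14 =-1.07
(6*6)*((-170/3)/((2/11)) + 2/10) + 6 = -11206.80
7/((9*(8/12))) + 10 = 67/6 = 11.17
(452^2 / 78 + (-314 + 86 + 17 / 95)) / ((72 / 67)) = 593644321 / 266760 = 2225.39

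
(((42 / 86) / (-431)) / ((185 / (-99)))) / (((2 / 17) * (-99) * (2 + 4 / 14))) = -0.00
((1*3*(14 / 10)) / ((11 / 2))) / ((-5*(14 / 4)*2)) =-6 / 275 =-0.02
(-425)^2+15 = 180640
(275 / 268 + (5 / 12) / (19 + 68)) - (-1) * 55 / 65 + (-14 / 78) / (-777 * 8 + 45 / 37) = 21805161965 / 11616462546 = 1.88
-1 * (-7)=7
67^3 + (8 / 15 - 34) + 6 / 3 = 4510973 / 15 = 300731.53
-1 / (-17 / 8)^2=-64 / 289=-0.22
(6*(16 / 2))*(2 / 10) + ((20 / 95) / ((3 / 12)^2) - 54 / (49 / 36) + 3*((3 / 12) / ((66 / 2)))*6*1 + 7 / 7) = -2618489 / 102410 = -25.57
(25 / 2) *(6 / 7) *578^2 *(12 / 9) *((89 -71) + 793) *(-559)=-15145664731600 / 7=-2163666390228.57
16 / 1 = 16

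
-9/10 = -0.90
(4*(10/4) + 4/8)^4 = 194481/16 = 12155.06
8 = 8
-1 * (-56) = 56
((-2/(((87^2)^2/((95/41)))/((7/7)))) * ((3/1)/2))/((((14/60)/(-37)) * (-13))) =-35150/23749788699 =-0.00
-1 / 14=-0.07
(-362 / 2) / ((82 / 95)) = -17195 / 82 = -209.70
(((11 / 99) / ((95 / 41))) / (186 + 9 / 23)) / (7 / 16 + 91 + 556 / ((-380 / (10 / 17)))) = 256496 / 90303704415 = 0.00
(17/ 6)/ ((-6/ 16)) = -68/ 9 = -7.56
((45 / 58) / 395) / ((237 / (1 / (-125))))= -0.00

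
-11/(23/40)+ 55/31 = -12375/713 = -17.36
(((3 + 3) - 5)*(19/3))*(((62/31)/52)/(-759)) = -19/59202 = -0.00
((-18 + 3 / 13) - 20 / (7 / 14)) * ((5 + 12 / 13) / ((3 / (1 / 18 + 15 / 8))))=-8037953 / 36504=-220.19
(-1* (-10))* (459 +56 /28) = 4610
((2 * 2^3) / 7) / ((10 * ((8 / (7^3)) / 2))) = 98 / 5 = 19.60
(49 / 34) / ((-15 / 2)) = -49 / 255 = -0.19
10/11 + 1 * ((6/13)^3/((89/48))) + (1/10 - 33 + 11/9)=-5945866393/193577670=-30.72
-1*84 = -84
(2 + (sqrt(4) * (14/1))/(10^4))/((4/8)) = 5007/1250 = 4.01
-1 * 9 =-9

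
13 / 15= 0.87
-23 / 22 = -1.05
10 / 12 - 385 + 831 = 2681 / 6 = 446.83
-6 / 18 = -1 / 3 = -0.33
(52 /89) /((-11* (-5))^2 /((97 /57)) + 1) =2522 /7677229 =0.00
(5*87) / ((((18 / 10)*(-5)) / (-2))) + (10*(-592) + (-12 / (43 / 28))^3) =-1502786458 / 238521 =-6300.44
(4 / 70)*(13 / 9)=26 / 315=0.08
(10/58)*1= 5/29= 0.17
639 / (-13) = -639 / 13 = -49.15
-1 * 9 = -9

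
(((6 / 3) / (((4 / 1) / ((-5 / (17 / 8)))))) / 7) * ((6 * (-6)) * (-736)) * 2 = -1059840 / 119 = -8906.22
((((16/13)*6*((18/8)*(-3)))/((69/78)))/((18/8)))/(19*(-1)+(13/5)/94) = 1.32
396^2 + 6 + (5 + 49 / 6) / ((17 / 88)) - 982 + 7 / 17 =7951337 / 51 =155908.57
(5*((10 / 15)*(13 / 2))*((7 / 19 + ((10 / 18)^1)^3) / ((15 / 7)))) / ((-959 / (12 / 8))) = -48607 / 5692761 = -0.01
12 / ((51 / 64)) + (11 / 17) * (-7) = 179 / 17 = 10.53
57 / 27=19 / 9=2.11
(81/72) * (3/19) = 27/152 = 0.18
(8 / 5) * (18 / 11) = 144 / 55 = 2.62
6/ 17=0.35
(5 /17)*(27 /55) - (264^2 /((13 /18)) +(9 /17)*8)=-13800393 /143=-96506.24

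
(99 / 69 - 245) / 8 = -2801 / 92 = -30.45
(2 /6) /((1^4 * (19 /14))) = 14 /57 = 0.25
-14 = -14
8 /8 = 1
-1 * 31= -31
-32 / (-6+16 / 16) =32 / 5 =6.40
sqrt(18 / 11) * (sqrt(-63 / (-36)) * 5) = 15 * sqrt(154) / 22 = 8.46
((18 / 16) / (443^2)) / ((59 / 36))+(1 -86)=-1968377389 / 23157382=-85.00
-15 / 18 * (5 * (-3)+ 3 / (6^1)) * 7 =1015 / 12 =84.58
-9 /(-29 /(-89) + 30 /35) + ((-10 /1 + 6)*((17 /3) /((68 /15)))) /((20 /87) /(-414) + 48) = -4913177319 /637079014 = -7.71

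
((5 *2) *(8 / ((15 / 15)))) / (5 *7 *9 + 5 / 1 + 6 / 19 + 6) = 38 / 155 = 0.25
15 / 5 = 3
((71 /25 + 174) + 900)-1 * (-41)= 27946 /25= 1117.84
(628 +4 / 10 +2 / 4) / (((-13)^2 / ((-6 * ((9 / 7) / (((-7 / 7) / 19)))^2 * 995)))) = -109786299453 / 8281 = -13257613.75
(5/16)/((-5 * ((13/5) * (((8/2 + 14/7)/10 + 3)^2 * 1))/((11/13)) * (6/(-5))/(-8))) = -6875/657072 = -0.01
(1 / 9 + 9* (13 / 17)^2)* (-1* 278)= -1494.00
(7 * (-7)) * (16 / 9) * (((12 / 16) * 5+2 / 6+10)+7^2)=-148372 / 27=-5495.26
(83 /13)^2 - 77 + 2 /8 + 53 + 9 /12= 3002 /169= 17.76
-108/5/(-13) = 1.66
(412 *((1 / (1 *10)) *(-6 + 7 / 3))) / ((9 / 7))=-15862 / 135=-117.50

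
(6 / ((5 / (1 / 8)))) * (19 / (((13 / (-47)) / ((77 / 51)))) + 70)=-22351 / 4420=-5.06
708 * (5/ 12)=295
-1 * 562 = -562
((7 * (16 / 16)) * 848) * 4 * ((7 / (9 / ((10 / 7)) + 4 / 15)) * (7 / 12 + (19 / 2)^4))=40616145080 / 197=206173325.28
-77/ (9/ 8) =-68.44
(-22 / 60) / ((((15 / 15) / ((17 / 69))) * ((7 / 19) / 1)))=-3553 / 14490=-0.25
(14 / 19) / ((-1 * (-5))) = 14 / 95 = 0.15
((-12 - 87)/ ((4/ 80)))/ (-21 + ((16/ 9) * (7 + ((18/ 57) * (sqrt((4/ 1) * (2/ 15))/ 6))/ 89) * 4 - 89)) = 964275840 * sqrt(30)/ 3150047153623 + 103567971261150/ 3150047153623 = 32.88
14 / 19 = 0.74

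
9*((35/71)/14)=45/142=0.32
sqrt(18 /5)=3 * sqrt(10) /5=1.90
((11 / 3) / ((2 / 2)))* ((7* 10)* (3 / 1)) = 770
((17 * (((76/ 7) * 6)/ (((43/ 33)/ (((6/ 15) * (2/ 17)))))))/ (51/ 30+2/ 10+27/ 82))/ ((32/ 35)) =385605/ 19651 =19.62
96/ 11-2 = 74/ 11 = 6.73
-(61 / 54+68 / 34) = -169 / 54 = -3.13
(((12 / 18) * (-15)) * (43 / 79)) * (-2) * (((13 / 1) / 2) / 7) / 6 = 2795 / 1659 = 1.68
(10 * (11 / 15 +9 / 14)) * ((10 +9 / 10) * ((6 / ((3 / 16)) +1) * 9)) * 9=400962.73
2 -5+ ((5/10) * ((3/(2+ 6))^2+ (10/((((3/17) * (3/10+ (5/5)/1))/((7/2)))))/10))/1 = 23455/4992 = 4.70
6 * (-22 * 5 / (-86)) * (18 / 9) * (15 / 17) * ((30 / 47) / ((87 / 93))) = 9207000 / 996353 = 9.24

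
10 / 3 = 3.33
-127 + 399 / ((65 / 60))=3137 / 13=241.31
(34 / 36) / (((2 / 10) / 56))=2380 / 9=264.44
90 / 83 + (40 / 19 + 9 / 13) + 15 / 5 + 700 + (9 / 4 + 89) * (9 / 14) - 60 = 705.54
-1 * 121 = -121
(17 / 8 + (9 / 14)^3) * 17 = 13940 / 343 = 40.64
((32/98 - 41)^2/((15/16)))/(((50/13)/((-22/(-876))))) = 11.52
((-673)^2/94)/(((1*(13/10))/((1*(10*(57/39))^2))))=81753684500/103259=791734.23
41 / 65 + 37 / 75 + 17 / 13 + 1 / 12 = 9809 / 3900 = 2.52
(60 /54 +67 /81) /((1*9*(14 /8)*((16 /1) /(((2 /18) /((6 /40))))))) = 785 /137781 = 0.01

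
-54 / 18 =-3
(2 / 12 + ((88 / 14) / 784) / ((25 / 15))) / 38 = 3529 / 782040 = 0.00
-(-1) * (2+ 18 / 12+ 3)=13 / 2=6.50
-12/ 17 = -0.71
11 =11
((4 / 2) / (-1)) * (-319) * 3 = 1914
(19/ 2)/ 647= 19/ 1294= 0.01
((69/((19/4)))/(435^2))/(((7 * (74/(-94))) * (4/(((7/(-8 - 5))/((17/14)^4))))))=41527696/48145047778425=0.00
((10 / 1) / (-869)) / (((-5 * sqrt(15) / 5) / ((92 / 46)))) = 4 * sqrt(15) / 2607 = 0.01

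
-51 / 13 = -3.92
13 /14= 0.93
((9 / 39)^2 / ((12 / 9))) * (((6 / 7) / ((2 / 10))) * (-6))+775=915610 / 1183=773.97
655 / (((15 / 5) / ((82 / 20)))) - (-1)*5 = 5401 / 6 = 900.17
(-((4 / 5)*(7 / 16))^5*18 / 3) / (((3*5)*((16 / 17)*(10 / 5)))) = -285719 / 256000000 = -0.00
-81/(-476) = 81/476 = 0.17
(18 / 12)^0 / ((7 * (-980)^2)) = 1 / 6722800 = 0.00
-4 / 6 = -0.67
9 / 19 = 0.47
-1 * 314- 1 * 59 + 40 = -333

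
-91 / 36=-2.53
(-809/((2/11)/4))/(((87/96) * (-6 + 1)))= 569536/145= 3927.83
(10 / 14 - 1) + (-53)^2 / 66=42.27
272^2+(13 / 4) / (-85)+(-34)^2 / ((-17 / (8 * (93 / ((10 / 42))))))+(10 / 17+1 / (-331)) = -916882267 / 6620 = -138501.85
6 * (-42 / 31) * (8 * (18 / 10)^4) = -13226976 / 19375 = -682.68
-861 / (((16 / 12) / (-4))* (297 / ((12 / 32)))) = 287 / 88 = 3.26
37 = 37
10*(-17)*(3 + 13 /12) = -4165 /6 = -694.17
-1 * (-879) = 879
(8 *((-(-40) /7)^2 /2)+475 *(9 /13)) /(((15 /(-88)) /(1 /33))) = -468280 /5733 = -81.68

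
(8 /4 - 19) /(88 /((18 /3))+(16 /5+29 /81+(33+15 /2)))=-13770 /47567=-0.29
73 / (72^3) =73 / 373248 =0.00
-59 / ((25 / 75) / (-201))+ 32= 35609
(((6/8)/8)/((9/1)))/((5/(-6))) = -1/80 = -0.01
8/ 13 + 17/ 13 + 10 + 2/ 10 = 788/ 65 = 12.12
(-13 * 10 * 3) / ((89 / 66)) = -289.21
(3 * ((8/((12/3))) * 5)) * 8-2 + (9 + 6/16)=1979/8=247.38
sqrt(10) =3.16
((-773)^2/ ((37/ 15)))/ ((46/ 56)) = 250962180/ 851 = 294902.68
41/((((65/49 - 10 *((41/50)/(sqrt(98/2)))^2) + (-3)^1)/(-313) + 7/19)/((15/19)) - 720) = -0.06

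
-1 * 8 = -8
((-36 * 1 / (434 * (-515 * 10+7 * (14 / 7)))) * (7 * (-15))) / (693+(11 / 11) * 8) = -45 / 18601736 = -0.00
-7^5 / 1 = -16807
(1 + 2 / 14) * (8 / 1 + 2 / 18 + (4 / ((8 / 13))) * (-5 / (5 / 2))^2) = 2456 / 63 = 38.98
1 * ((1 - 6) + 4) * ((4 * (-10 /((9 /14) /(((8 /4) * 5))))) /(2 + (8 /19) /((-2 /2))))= 10640 /27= 394.07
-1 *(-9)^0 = -1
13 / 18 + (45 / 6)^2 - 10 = 1691 / 36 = 46.97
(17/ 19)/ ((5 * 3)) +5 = 5.06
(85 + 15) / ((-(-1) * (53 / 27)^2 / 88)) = 6415200 / 2809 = 2283.80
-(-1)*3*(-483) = -1449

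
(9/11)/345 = 3/1265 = 0.00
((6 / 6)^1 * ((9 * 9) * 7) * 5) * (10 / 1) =28350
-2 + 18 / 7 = 4 / 7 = 0.57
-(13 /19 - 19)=348 /19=18.32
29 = 29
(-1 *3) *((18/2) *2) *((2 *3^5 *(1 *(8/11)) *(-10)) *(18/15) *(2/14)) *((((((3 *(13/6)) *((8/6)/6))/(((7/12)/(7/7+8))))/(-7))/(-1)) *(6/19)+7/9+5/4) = 7114503456/71687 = 99243.98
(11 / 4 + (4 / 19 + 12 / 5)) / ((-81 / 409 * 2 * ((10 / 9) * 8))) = -277711 / 182400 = -1.52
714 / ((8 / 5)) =1785 / 4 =446.25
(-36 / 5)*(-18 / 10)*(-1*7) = -90.72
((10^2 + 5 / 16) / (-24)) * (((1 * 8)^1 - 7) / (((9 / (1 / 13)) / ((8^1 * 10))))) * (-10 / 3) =9.53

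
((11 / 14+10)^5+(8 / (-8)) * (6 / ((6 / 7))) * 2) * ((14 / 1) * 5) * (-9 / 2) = -3532283829675 / 76832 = -45974123.15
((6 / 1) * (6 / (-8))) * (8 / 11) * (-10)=360 / 11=32.73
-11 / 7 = -1.57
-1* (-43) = 43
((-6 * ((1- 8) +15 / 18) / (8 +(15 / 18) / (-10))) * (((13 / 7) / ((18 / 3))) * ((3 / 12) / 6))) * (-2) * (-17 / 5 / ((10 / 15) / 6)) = 24531 / 6650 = 3.69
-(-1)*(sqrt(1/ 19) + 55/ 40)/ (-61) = -11/ 488 - sqrt(19)/ 1159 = -0.03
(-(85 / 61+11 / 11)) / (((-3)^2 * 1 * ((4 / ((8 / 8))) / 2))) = -73 / 549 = -0.13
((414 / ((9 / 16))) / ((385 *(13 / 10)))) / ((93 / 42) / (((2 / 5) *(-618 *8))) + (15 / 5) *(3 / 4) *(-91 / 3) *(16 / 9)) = -9703424 / 800636551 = -0.01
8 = 8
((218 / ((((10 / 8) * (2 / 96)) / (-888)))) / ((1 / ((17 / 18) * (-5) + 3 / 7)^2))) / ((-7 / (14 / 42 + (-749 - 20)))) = -696822267580928 / 46305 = -15048531855.76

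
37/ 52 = 0.71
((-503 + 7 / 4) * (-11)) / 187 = 2005 / 68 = 29.49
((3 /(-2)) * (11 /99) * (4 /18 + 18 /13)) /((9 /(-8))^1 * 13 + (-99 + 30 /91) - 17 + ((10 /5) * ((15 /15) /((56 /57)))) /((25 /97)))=131600 /60145767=0.00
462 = 462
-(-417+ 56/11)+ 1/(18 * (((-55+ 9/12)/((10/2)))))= 8848933/21483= 411.90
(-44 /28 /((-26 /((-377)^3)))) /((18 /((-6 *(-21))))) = -45339151 /2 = -22669575.50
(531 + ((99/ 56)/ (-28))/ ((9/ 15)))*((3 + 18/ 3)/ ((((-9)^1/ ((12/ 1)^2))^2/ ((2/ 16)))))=7491987/ 49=152897.69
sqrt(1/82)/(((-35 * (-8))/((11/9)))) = 11 * sqrt(82)/206640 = 0.00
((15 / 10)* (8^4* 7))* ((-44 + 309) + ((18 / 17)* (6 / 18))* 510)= 19138560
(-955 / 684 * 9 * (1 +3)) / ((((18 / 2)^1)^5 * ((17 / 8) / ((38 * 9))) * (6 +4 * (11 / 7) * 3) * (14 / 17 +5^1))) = -53480 / 56509893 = -0.00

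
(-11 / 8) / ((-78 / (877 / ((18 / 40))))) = 48235 / 1404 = 34.36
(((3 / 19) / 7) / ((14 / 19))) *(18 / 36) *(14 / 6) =1 / 28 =0.04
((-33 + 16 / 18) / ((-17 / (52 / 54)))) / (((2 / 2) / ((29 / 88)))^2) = 185861 / 940896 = 0.20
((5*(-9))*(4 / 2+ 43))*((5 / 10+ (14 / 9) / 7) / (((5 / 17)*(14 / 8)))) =-19890 / 7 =-2841.43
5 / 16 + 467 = 7477 / 16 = 467.31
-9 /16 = -0.56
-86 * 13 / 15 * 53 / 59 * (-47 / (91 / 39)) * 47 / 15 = 130892086 / 30975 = 4225.73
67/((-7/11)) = -737/7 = -105.29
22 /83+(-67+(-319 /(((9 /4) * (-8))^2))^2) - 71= -1191639469 /8713008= -136.77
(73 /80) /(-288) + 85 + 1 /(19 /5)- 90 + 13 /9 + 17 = 1999751 /145920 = 13.70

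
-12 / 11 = -1.09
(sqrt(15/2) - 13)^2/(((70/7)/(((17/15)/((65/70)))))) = 42007/1950 - 119 * sqrt(30)/75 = 12.85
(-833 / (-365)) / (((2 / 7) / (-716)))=-2087498 / 365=-5719.17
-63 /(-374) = 63 /374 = 0.17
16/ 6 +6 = 26/ 3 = 8.67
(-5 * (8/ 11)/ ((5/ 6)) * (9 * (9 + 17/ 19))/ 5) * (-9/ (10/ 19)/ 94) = 3888/ 275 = 14.14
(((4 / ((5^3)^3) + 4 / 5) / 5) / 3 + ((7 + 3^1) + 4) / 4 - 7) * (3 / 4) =-201953117 / 78125000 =-2.58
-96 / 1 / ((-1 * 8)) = 12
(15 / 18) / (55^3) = 0.00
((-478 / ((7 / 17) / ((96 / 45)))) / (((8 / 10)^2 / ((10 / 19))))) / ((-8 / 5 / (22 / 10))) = 1117325 / 399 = 2800.31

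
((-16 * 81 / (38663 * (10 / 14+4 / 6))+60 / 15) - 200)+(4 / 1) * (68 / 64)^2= -13742378709 / 71758528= -191.51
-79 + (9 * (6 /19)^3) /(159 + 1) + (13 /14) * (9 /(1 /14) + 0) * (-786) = -12626184137 /137180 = -92041.00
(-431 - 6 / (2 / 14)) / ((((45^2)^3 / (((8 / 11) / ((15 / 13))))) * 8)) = -559 / 124556484375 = -0.00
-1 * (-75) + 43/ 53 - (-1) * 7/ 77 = 44251/ 583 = 75.90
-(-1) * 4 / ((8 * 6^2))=1 / 72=0.01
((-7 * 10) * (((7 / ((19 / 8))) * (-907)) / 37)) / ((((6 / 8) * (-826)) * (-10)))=101584 / 124431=0.82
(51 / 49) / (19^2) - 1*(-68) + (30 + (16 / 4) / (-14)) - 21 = 76.72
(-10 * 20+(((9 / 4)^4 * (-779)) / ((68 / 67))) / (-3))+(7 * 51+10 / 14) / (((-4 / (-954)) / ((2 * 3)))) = 63151414829 / 121856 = 518246.25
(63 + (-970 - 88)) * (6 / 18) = -995 / 3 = -331.67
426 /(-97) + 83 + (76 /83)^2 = 53088897 /668233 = 79.45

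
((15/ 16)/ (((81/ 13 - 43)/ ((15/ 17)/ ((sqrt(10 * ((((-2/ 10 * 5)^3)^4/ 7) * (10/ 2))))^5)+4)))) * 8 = -195/ 239 - 5733 * sqrt(14)/ 16252000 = -0.82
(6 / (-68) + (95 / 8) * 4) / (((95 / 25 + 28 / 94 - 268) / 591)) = -111941310 / 1054289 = -106.18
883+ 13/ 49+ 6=43574/ 49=889.27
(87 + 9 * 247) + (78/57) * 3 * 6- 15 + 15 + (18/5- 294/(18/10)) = 619846/285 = 2174.90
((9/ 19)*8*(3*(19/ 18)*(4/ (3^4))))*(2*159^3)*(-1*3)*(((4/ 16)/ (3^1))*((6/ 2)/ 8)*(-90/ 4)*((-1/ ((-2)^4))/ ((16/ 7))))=-140688765/ 512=-274782.74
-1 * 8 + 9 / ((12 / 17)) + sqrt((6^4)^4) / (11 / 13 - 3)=-21834875 / 28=-779816.96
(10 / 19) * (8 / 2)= 40 / 19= 2.11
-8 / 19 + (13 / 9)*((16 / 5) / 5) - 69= -292823 / 4275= -68.50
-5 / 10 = -1 / 2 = -0.50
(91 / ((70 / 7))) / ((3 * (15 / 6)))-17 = -1184 / 75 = -15.79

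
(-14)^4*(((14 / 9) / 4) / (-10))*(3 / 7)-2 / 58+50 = -256781 / 435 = -590.30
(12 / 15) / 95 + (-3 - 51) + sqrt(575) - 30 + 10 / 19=-39646 / 475 + 5 * sqrt(23)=-59.49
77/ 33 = 7/ 3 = 2.33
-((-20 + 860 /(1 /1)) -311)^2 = -279841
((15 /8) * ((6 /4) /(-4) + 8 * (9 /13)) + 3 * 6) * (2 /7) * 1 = 23031 /2912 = 7.91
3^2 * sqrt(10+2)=18 * sqrt(3)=31.18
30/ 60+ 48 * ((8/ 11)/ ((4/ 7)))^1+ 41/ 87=118787/ 1914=62.06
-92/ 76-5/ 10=-65/ 38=-1.71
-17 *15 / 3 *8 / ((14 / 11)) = -3740 / 7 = -534.29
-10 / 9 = -1.11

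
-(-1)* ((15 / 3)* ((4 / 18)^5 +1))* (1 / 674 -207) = -1035.55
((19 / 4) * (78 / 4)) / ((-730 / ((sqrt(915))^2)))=-135603 / 1168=-116.10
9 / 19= 0.47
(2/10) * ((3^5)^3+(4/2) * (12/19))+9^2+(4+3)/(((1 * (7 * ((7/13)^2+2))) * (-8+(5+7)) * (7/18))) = 164127461159/57190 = 2869862.93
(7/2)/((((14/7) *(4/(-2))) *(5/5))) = -7/8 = -0.88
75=75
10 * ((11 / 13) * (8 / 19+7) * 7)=108570 / 247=439.55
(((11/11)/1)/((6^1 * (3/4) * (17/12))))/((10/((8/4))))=8/255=0.03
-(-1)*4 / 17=4 / 17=0.24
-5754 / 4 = -2877 / 2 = -1438.50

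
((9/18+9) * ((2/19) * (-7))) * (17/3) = -119/3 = -39.67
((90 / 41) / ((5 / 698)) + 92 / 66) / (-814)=-208249 / 550671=-0.38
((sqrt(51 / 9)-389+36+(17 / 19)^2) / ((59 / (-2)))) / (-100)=-63572 / 532475+sqrt(51) / 8850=-0.12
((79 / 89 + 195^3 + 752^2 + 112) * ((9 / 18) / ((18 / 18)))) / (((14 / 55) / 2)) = 2790321985 / 89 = 31351932.42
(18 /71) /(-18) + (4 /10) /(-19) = -237 /6745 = -0.04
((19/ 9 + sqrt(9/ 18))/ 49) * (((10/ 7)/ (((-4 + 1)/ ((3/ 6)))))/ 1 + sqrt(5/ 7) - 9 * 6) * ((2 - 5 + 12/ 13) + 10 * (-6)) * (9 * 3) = 5147.02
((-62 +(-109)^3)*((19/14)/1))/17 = -3515247/34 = -103389.62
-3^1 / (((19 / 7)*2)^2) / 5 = -147 / 7220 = -0.02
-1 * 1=-1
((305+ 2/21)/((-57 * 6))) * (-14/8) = 6407/4104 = 1.56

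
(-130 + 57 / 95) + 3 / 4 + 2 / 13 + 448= 83071 / 260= 319.50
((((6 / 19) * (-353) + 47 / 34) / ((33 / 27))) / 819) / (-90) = 0.00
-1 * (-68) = 68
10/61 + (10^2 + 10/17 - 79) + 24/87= 662449/30073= 22.03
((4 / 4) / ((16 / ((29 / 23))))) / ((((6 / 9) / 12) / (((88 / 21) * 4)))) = 3828 / 161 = 23.78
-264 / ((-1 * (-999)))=-88 / 333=-0.26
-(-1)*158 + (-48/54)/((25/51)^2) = 96438/625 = 154.30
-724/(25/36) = -26064/25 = -1042.56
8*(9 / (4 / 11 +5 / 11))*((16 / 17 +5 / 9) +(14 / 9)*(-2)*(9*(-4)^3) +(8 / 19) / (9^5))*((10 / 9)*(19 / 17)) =30102206667280 / 153586449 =195995.20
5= 5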